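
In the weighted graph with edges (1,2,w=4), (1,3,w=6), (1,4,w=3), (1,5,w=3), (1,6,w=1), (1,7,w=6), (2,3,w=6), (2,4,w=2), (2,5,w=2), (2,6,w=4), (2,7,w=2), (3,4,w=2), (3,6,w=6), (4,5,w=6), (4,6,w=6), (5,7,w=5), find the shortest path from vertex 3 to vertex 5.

Step 1: Build adjacency list with weights:
  1: 2(w=4), 3(w=6), 4(w=3), 5(w=3), 6(w=1), 7(w=6)
  2: 1(w=4), 3(w=6), 4(w=2), 5(w=2), 6(w=4), 7(w=2)
  3: 1(w=6), 2(w=6), 4(w=2), 6(w=6)
  4: 1(w=3), 2(w=2), 3(w=2), 5(w=6), 6(w=6)
  5: 1(w=3), 2(w=2), 4(w=6), 7(w=5)
  6: 1(w=1), 2(w=4), 3(w=6), 4(w=6)
  7: 1(w=6), 2(w=2), 5(w=5)

Step 2: Apply Dijkstra's algorithm from vertex 3:
  Visit vertex 3 (distance=0)
    Update dist[1] = 6
    Update dist[2] = 6
    Update dist[4] = 2
    Update dist[6] = 6
  Visit vertex 4 (distance=2)
    Update dist[1] = 5
    Update dist[2] = 4
    Update dist[5] = 8
  Visit vertex 2 (distance=4)
    Update dist[5] = 6
    Update dist[7] = 6
  Visit vertex 1 (distance=5)
  Visit vertex 5 (distance=6)

Step 3: Shortest path: 3 -> 4 -> 2 -> 5
Total weight: 2 + 2 + 2 = 6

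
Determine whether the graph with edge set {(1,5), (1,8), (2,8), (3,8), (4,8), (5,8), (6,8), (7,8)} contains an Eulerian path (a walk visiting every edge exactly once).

Step 1: Find the degree of each vertex:
  deg(1) = 2
  deg(2) = 1
  deg(3) = 1
  deg(4) = 1
  deg(5) = 2
  deg(6) = 1
  deg(7) = 1
  deg(8) = 7

Step 2: Count vertices with odd degree:
  Odd-degree vertices: 2, 3, 4, 6, 7, 8 (6 total)

Step 3: Apply Euler's theorem:
  - Eulerian circuit exists iff graph is connected and all vertices have even degree
  - Eulerian path exists iff graph is connected and has 0 or 2 odd-degree vertices

Graph has 6 odd-degree vertices (need 0 or 2).
Neither Eulerian path nor Eulerian circuit exists.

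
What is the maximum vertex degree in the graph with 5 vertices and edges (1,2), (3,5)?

Step 1: Count edges incident to each vertex:
  deg(1) = 1 (neighbors: 2)
  deg(2) = 1 (neighbors: 1)
  deg(3) = 1 (neighbors: 5)
  deg(4) = 0 (neighbors: none)
  deg(5) = 1 (neighbors: 3)

Step 2: Find maximum:
  max(1, 1, 1, 0, 1) = 1 (vertex 1)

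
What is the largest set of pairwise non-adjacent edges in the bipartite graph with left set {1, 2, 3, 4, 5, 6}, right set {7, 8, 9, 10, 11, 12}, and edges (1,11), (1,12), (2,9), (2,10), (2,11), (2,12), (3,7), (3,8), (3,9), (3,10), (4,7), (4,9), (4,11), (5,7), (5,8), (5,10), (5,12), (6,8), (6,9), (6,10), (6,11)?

Step 1: List the neighbors of each left vertex:
  1: 11, 12
  2: 9, 10, 11, 12
  3: 7, 8, 9, 10
  4: 7, 9, 11
  5: 7, 8, 10, 12
  6: 8, 9, 10, 11

Step 2: Greedily match left vertices, then look for augmenting paths:
  Match 1 -- 11
  Match 2 -- 12
  Match 3 -- 7
  Match 4 -- 9
  Match 5 -- 8
  Match 6 -- 10
  No augmenting path remains.

Step 3: Verify this is maximum:
  Matching size 6 = min(|L|, |R|) = min(6, 6), which is an upper bound, so this matching is maximum.

Maximum matching: {(1,11), (2,12), (3,7), (4,9), (5,8), (6,10)}
Size: 6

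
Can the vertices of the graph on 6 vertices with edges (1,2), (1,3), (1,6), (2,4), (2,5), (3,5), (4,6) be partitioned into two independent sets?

Step 1: Attempt 2-coloring using BFS:
  Start at vertex 1, assign color 0
  Color vertex 2 with color 1 (neighbor of 1)
  Color vertex 3 with color 1 (neighbor of 1)
  Color vertex 6 with color 1 (neighbor of 1)
  Color vertex 4 with color 0 (neighbor of 2)
  Color vertex 5 with color 0 (neighbor of 2)

Step 2: 2-coloring succeeded. No conflicts found.
  Set A (color 0): {1, 4, 5}
  Set B (color 1): {2, 3, 6}

The graph is bipartite with partition {1, 4, 5}, {2, 3, 6}.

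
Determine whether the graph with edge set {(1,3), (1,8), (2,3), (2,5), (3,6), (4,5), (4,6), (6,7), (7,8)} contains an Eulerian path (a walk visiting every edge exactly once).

Step 1: Find the degree of each vertex:
  deg(1) = 2
  deg(2) = 2
  deg(3) = 3
  deg(4) = 2
  deg(5) = 2
  deg(6) = 3
  deg(7) = 2
  deg(8) = 2

Step 2: Count vertices with odd degree:
  Odd-degree vertices: 3, 6 (2 total)

Step 3: Apply Euler's theorem:
  - Eulerian circuit exists iff graph is connected and all vertices have even degree
  - Eulerian path exists iff graph is connected and has 0 or 2 odd-degree vertices

Graph is connected with exactly 2 odd-degree vertices (3, 6).
Eulerian path exists (starting and ending at the odd-degree vertices), but no Eulerian circuit.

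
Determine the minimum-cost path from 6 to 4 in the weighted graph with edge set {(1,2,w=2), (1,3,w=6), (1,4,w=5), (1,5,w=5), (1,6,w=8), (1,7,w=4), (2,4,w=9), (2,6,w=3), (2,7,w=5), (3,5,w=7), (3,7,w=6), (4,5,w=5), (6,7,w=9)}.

Step 1: Build adjacency list with weights:
  1: 2(w=2), 3(w=6), 4(w=5), 5(w=5), 6(w=8), 7(w=4)
  2: 1(w=2), 4(w=9), 6(w=3), 7(w=5)
  3: 1(w=6), 5(w=7), 7(w=6)
  4: 1(w=5), 2(w=9), 5(w=5)
  5: 1(w=5), 3(w=7), 4(w=5)
  6: 1(w=8), 2(w=3), 7(w=9)
  7: 1(w=4), 2(w=5), 3(w=6), 6(w=9)

Step 2: Apply Dijkstra's algorithm from vertex 6:
  Visit vertex 6 (distance=0)
    Update dist[1] = 8
    Update dist[2] = 3
    Update dist[7] = 9
  Visit vertex 2 (distance=3)
    Update dist[1] = 5
    Update dist[4] = 12
    Update dist[7] = 8
  Visit vertex 1 (distance=5)
    Update dist[3] = 11
    Update dist[4] = 10
    Update dist[5] = 10
  Visit vertex 7 (distance=8)
  Visit vertex 4 (distance=10)

Step 3: Shortest path: 6 -> 2 -> 1 -> 4
Total weight: 3 + 2 + 5 = 10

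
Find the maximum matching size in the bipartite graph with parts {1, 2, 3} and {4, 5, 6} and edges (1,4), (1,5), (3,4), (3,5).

Step 1: List the neighbors of each left vertex:
  1: 4, 5
  2: (none)
  3: 4, 5

Step 2: Greedily match left vertices, then look for augmenting paths:
  Match 1 -- 4
  Match 3 -- 5
  No augmenting path remains.

Step 3: Verify this is maximum:
  Matching has size 2. The vertex set {1, 3} covers every edge and has size 2; any matching has at most one edge per cover vertex, so 2 is maximum (König's theorem).

Maximum matching: {(1,4), (3,5)}
Size: 2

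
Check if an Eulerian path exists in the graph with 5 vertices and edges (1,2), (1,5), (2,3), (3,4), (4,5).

Step 1: Find the degree of each vertex:
  deg(1) = 2
  deg(2) = 2
  deg(3) = 2
  deg(4) = 2
  deg(5) = 2

Step 2: Count vertices with odd degree:
  All vertices have even degree (0 odd-degree vertices)

Step 3: Apply Euler's theorem:
  - Eulerian circuit exists iff graph is connected and all vertices have even degree
  - Eulerian path exists iff graph is connected and has 0 or 2 odd-degree vertices

Graph is connected with 0 odd-degree vertices.
Both Eulerian circuit and Eulerian path exist.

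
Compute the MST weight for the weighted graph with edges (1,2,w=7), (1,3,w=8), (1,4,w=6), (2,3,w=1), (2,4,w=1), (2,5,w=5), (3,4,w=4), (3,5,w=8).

Apply Kruskal's algorithm (sort edges by weight, add if no cycle):

Sorted edges by weight:
  (2,4) w=1
  (2,3) w=1
  (3,4) w=4
  (2,5) w=5
  (1,4) w=6
  (1,2) w=7
  (1,3) w=8
  (3,5) w=8

Add edge (2,4) w=1 -- no cycle. Running total: 1
Add edge (2,3) w=1 -- no cycle. Running total: 2
Skip edge (3,4) w=4 -- would create cycle
Add edge (2,5) w=5 -- no cycle. Running total: 7
Add edge (1,4) w=6 -- no cycle. Running total: 13

MST edges: (2,4,w=1), (2,3,w=1), (2,5,w=5), (1,4,w=6)
Total MST weight: 1 + 1 + 5 + 6 = 13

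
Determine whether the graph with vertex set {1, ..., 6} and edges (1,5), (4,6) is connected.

Step 1: Build adjacency list from edges:
  1: 5
  2: (none)
  3: (none)
  4: 6
  5: 1
  6: 4

Step 2: Run BFS/DFS from vertex 1:
  Visited: {1, 5}
  Reached 2 of 6 vertices

Step 3: Only 2 of 6 vertices reached. Graph is disconnected.
Connected components: {1, 5}, {2}, {3}, {4, 6}
Answer: No, the graph is not connected (4 components).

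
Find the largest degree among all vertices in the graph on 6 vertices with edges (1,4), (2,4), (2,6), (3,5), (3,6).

Step 1: Count edges incident to each vertex:
  deg(1) = 1 (neighbors: 4)
  deg(2) = 2 (neighbors: 4, 6)
  deg(3) = 2 (neighbors: 5, 6)
  deg(4) = 2 (neighbors: 1, 2)
  deg(5) = 1 (neighbors: 3)
  deg(6) = 2 (neighbors: 2, 3)

Step 2: Find maximum:
  max(1, 2, 2, 2, 1, 2) = 2 (vertex 2)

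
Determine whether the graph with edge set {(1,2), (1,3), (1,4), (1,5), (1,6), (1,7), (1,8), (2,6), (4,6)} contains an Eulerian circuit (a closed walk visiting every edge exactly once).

Step 1: Find the degree of each vertex:
  deg(1) = 7
  deg(2) = 2
  deg(3) = 1
  deg(4) = 2
  deg(5) = 1
  deg(6) = 3
  deg(7) = 1
  deg(8) = 1

Step 2: Count vertices with odd degree:
  Odd-degree vertices: 1, 3, 5, 6, 7, 8 (6 total)

Step 3: Apply Euler's theorem:
  - Eulerian circuit exists iff graph is connected and all vertices have even degree
  - Eulerian path exists iff graph is connected and has 0 or 2 odd-degree vertices

Graph has 6 odd-degree vertices (need 0 or 2).
Neither Eulerian path nor Eulerian circuit exists.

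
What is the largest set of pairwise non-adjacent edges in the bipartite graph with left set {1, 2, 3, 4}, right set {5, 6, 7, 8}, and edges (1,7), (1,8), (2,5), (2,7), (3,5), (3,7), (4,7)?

Step 1: List the neighbors of each left vertex:
  1: 7, 8
  2: 5, 7
  3: 5, 7
  4: 7

Step 2: Greedily match left vertices, then look for augmenting paths:
  Match 1 -- 8
  Match 2 -- 5
  Match 3 -- 7
  No augmenting path remains.

Step 3: Verify this is maximum:
  Matching has size 3. The vertex set {1, 5, 7} covers every edge and has size 3; any matching has at most one edge per cover vertex, so 3 is maximum (König's theorem).

Maximum matching: {(1,8), (2,5), (3,7)}
Size: 3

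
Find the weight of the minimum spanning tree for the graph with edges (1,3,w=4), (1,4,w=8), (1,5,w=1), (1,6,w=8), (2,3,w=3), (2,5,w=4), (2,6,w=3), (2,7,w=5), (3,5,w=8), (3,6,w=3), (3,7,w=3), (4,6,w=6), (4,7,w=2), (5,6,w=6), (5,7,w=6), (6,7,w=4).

Apply Kruskal's algorithm (sort edges by weight, add if no cycle):

Sorted edges by weight:
  (1,5) w=1
  (4,7) w=2
  (2,3) w=3
  (2,6) w=3
  (3,6) w=3
  (3,7) w=3
  (1,3) w=4
  (2,5) w=4
  (6,7) w=4
  (2,7) w=5
  (4,6) w=6
  (5,6) w=6
  (5,7) w=6
  (1,6) w=8
  (1,4) w=8
  (3,5) w=8

Add edge (1,5) w=1 -- no cycle. Running total: 1
Add edge (4,7) w=2 -- no cycle. Running total: 3
Add edge (2,3) w=3 -- no cycle. Running total: 6
Add edge (2,6) w=3 -- no cycle. Running total: 9
Skip edge (3,6) w=3 -- would create cycle
Add edge (3,7) w=3 -- no cycle. Running total: 12
Add edge (1,3) w=4 -- no cycle. Running total: 16

MST edges: (1,5,w=1), (4,7,w=2), (2,3,w=3), (2,6,w=3), (3,7,w=3), (1,3,w=4)
Total MST weight: 1 + 2 + 3 + 3 + 3 + 4 = 16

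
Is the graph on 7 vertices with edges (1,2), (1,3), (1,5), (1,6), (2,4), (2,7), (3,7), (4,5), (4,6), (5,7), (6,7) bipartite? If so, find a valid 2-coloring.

Step 1: Attempt 2-coloring using BFS:
  Start at vertex 1, assign color 0
  Color vertex 2 with color 1 (neighbor of 1)
  Color vertex 3 with color 1 (neighbor of 1)
  Color vertex 5 with color 1 (neighbor of 1)
  Color vertex 6 with color 1 (neighbor of 1)
  Color vertex 4 with color 0 (neighbor of 2)
  Color vertex 7 with color 0 (neighbor of 2)

Step 2: 2-coloring succeeded. No conflicts found.
  Set A (color 0): {1, 4, 7}
  Set B (color 1): {2, 3, 5, 6}

The graph is bipartite with partition {1, 4, 7}, {2, 3, 5, 6}.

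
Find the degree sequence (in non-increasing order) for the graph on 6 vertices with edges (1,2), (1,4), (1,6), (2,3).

Step 1: Count edges incident to each vertex:
  deg(1) = 3 (neighbors: 2, 4, 6)
  deg(2) = 2 (neighbors: 1, 3)
  deg(3) = 1 (neighbors: 2)
  deg(4) = 1 (neighbors: 1)
  deg(5) = 0 (neighbors: none)
  deg(6) = 1 (neighbors: 1)

Step 2: Sort degrees in non-increasing order:
  Degrees: [3, 2, 1, 1, 0, 1] -> sorted: [3, 2, 1, 1, 1, 0]

Degree sequence: [3, 2, 1, 1, 1, 0]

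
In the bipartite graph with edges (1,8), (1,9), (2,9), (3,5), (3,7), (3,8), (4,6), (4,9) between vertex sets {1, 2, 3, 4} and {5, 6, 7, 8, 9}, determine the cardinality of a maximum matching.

Step 1: List the neighbors of each left vertex:
  1: 8, 9
  2: 9
  3: 5, 7, 8
  4: 6, 9

Step 2: Greedily match left vertices, then look for augmenting paths:
  Match 1 -- 8
  Match 2 -- 9
  Match 3 -- 5
  Match 4 -- 6
  No augmenting path remains.

Step 3: Verify this is maximum:
  Matching size 4 = min(|L|, |R|) = min(4, 5), which is an upper bound, so this matching is maximum.

Maximum matching: {(1,8), (2,9), (3,5), (4,6)}
Size: 4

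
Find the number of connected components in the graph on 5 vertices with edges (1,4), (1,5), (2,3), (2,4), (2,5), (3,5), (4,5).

Step 1: Build adjacency list from edges:
  1: 4, 5
  2: 3, 4, 5
  3: 2, 5
  4: 1, 2, 5
  5: 1, 2, 3, 4

Step 2: Run BFS/DFS from vertex 1:
  Visited: {1, 4, 5, 2, 3}
  Reached 5 of 5 vertices

Step 3: All 5 vertices reached from vertex 1, so the graph is connected.
Number of connected components: 1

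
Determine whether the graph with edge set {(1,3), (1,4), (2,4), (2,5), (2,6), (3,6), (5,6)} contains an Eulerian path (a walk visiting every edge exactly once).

Step 1: Find the degree of each vertex:
  deg(1) = 2
  deg(2) = 3
  deg(3) = 2
  deg(4) = 2
  deg(5) = 2
  deg(6) = 3

Step 2: Count vertices with odd degree:
  Odd-degree vertices: 2, 6 (2 total)

Step 3: Apply Euler's theorem:
  - Eulerian circuit exists iff graph is connected and all vertices have even degree
  - Eulerian path exists iff graph is connected and has 0 or 2 odd-degree vertices

Graph is connected with exactly 2 odd-degree vertices (2, 6).
Eulerian path exists (starting and ending at the odd-degree vertices), but no Eulerian circuit.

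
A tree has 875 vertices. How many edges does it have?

A tree on n vertices always has exactly n - 1 edges.
For n = 875: edges = 875 - 1 = 874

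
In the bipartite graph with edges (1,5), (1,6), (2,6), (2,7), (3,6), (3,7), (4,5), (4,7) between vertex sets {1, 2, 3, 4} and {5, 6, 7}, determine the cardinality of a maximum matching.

Step 1: List the neighbors of each left vertex:
  1: 5, 6
  2: 6, 7
  3: 6, 7
  4: 5, 7

Step 2: Greedily match left vertices, then look for augmenting paths:
  Match 1 -- 5
  Match 2 -- 6
  Match 3 -- 7
  No augmenting path remains.

Step 3: Verify this is maximum:
  Matching size 3 = min(|L|, |R|) = min(4, 3), which is an upper bound, so this matching is maximum.

Maximum matching: {(1,5), (2,6), (3,7)}
Size: 3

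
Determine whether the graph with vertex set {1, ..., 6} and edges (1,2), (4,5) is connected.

Step 1: Build adjacency list from edges:
  1: 2
  2: 1
  3: (none)
  4: 5
  5: 4
  6: (none)

Step 2: Run BFS/DFS from vertex 1:
  Visited: {1, 2}
  Reached 2 of 6 vertices

Step 3: Only 2 of 6 vertices reached. Graph is disconnected.
Connected components: {1, 2}, {3}, {4, 5}, {6}
Answer: No, the graph is not connected (4 components).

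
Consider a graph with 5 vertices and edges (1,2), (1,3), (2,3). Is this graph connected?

Step 1: Build adjacency list from edges:
  1: 2, 3
  2: 1, 3
  3: 1, 2
  4: (none)
  5: (none)

Step 2: Run BFS/DFS from vertex 1:
  Visited: {1, 2, 3}
  Reached 3 of 5 vertices

Step 3: Only 3 of 5 vertices reached. Graph is disconnected.
Connected components: {1, 2, 3}, {4}, {5}
Answer: No, the graph is not connected (3 components).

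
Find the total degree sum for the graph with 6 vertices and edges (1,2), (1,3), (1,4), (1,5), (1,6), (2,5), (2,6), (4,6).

Step 1: Count edges incident to each vertex:
  deg(1) = 5 (neighbors: 2, 3, 4, 5, 6)
  deg(2) = 3 (neighbors: 1, 5, 6)
  deg(3) = 1 (neighbors: 1)
  deg(4) = 2 (neighbors: 1, 6)
  deg(5) = 2 (neighbors: 1, 2)
  deg(6) = 3 (neighbors: 1, 2, 4)

Step 2: Sum all degrees:
  5 + 3 + 1 + 2 + 2 + 3 = 16

Verification: sum of degrees = 2 * |E| = 2 * 8 = 16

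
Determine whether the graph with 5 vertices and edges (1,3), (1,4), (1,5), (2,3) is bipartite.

Step 1: Attempt 2-coloring using BFS:
  Start at vertex 1, assign color 0
  Color vertex 3 with color 1 (neighbor of 1)
  Color vertex 4 with color 1 (neighbor of 1)
  Color vertex 5 with color 1 (neighbor of 1)
  Color vertex 2 with color 0 (neighbor of 3)

Step 2: 2-coloring succeeded. No conflicts found.
  Set A (color 0): {1, 2}
  Set B (color 1): {3, 4, 5}

The graph is bipartite with partition {1, 2}, {3, 4, 5}.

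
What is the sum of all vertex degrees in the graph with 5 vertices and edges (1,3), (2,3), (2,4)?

Step 1: Count edges incident to each vertex:
  deg(1) = 1 (neighbors: 3)
  deg(2) = 2 (neighbors: 3, 4)
  deg(3) = 2 (neighbors: 1, 2)
  deg(4) = 1 (neighbors: 2)
  deg(5) = 0 (neighbors: none)

Step 2: Sum all degrees:
  1 + 2 + 2 + 1 + 0 = 6

Verification: sum of degrees = 2 * |E| = 2 * 3 = 6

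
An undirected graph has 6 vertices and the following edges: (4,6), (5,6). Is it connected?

Step 1: Build adjacency list from edges:
  1: (none)
  2: (none)
  3: (none)
  4: 6
  5: 6
  6: 4, 5

Step 2: Run BFS/DFS from vertex 1:
  Visited: {1}
  Reached 1 of 6 vertices

Step 3: Only 1 of 6 vertices reached. Graph is disconnected.
Connected components: {1}, {2}, {3}, {4, 5, 6}
Answer: No, the graph is not connected (4 components).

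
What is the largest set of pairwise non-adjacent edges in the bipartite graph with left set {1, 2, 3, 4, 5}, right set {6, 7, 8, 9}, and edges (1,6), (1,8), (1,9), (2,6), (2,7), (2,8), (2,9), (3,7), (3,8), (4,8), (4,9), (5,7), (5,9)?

Step 1: List the neighbors of each left vertex:
  1: 6, 8, 9
  2: 6, 7, 8, 9
  3: 7, 8
  4: 8, 9
  5: 7, 9

Step 2: Greedily match left vertices, then look for augmenting paths:
  Match 1 -- 6
  Match 2 -- 7
  Match 3 -- 8
  Match 4 -- 9
  No augmenting path remains.

Step 3: Verify this is maximum:
  Matching size 4 = min(|L|, |R|) = min(5, 4), which is an upper bound, so this matching is maximum.

Maximum matching: {(1,6), (2,7), (3,8), (4,9)}
Size: 4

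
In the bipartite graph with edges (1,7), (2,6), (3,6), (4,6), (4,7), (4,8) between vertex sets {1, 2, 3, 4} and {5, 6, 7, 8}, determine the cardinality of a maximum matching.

Step 1: List the neighbors of each left vertex:
  1: 7
  2: 6
  3: 6
  4: 6, 7, 8

Step 2: Greedily match left vertices, then look for augmenting paths:
  Match 1 -- 7
  Match 2 -- 6
  Match 4 -- 8
  No augmenting path remains.

Step 3: Verify this is maximum:
  Matching has size 3. The vertex set {1, 4, 6} covers every edge and has size 3; any matching has at most one edge per cover vertex, so 3 is maximum (König's theorem).

Maximum matching: {(1,7), (2,6), (4,8)}
Size: 3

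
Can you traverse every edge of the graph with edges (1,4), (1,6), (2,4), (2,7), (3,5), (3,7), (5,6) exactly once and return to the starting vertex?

Step 1: Find the degree of each vertex:
  deg(1) = 2
  deg(2) = 2
  deg(3) = 2
  deg(4) = 2
  deg(5) = 2
  deg(6) = 2
  deg(7) = 2

Step 2: Count vertices with odd degree:
  All vertices have even degree (0 odd-degree vertices)

Step 3: Apply Euler's theorem:
  - Eulerian circuit exists iff graph is connected and all vertices have even degree
  - Eulerian path exists iff graph is connected and has 0 or 2 odd-degree vertices

Graph is connected with 0 odd-degree vertices.
Both Eulerian circuit and Eulerian path exist.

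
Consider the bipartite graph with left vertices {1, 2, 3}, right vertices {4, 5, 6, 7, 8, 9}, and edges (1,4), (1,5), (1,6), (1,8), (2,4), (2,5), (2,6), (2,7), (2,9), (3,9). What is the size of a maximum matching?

Step 1: List the neighbors of each left vertex:
  1: 4, 5, 6, 8
  2: 4, 5, 6, 7, 9
  3: 9

Step 2: Greedily match left vertices, then look for augmenting paths:
  Match 1 -- 4
  Match 2 -- 5
  Match 3 -- 9
  No augmenting path remains.

Step 3: Verify this is maximum:
  Matching size 3 = min(|L|, |R|) = min(3, 6), which is an upper bound, so this matching is maximum.

Maximum matching: {(1,4), (2,5), (3,9)}
Size: 3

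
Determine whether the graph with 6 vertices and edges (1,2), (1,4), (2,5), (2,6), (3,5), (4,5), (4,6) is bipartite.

Step 1: Attempt 2-coloring using BFS:
  Start at vertex 1, assign color 0
  Color vertex 2 with color 1 (neighbor of 1)
  Color vertex 4 with color 1 (neighbor of 1)
  Color vertex 5 with color 0 (neighbor of 2)
  Color vertex 6 with color 0 (neighbor of 2)
  Color vertex 3 with color 1 (neighbor of 5)

Step 2: 2-coloring succeeded. No conflicts found.
  Set A (color 0): {1, 5, 6}
  Set B (color 1): {2, 3, 4}

The graph is bipartite with partition {1, 5, 6}, {2, 3, 4}.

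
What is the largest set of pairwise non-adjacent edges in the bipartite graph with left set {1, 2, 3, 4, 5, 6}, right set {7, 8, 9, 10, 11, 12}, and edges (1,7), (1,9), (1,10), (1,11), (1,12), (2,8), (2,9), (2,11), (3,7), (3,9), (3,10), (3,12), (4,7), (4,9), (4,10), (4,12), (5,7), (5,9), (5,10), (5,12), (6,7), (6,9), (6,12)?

Step 1: List the neighbors of each left vertex:
  1: 7, 9, 10, 11, 12
  2: 8, 9, 11
  3: 7, 9, 10, 12
  4: 7, 9, 10, 12
  5: 7, 9, 10, 12
  6: 7, 9, 12

Step 2: Greedily match left vertices, then look for augmenting paths:
  Match 1 -- 11
  Match 2 -- 8
  Match 3 -- 9
  Match 4 -- 10
  Match 5 -- 12
  Match 6 -- 7
  No augmenting path remains.

Step 3: Verify this is maximum:
  Matching size 6 = min(|L|, |R|) = min(6, 6), which is an upper bound, so this matching is maximum.

Maximum matching: {(1,11), (2,8), (3,9), (4,10), (5,12), (6,7)}
Size: 6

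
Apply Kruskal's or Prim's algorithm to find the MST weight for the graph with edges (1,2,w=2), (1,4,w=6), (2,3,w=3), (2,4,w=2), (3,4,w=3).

Apply Kruskal's algorithm (sort edges by weight, add if no cycle):

Sorted edges by weight:
  (1,2) w=2
  (2,4) w=2
  (2,3) w=3
  (3,4) w=3
  (1,4) w=6

Add edge (1,2) w=2 -- no cycle. Running total: 2
Add edge (2,4) w=2 -- no cycle. Running total: 4
Add edge (2,3) w=3 -- no cycle. Running total: 7

MST edges: (1,2,w=2), (2,4,w=2), (2,3,w=3)
Total MST weight: 2 + 2 + 3 = 7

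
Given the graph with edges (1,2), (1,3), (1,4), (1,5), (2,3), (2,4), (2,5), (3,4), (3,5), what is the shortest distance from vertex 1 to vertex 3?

Step 1: Build adjacency list:
  1: 2, 3, 4, 5
  2: 1, 3, 4, 5
  3: 1, 2, 4, 5
  4: 1, 2, 3
  5: 1, 2, 3

Step 2: BFS from vertex 1 to find shortest path to 3:
  vertex 2 reached at distance 1
  vertex 3 reached at distance 1

Step 3: Shortest path: 1 -> 3
Path length: 1 edge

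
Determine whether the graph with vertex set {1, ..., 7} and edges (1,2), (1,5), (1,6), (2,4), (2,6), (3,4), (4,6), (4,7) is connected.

Step 1: Build adjacency list from edges:
  1: 2, 5, 6
  2: 1, 4, 6
  3: 4
  4: 2, 3, 6, 7
  5: 1
  6: 1, 2, 4
  7: 4

Step 2: Run BFS/DFS from vertex 1:
  Visited: {1, 2, 5, 6, 4, 3, 7}
  Reached 7 of 7 vertices

Step 3: All 7 vertices reached from vertex 1, so the graph is connected.
Answer: Yes, the graph is connected.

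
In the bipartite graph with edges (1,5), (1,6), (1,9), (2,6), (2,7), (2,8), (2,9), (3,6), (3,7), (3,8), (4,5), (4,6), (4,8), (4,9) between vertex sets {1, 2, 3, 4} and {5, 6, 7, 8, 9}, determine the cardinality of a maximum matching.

Step 1: List the neighbors of each left vertex:
  1: 5, 6, 9
  2: 6, 7, 8, 9
  3: 6, 7, 8
  4: 5, 6, 8, 9

Step 2: Greedily match left vertices, then look for augmenting paths:
  Match 1 -- 5
  Match 2 -- 6
  Match 3 -- 7
  Match 4 -- 8
  No augmenting path remains.

Step 3: Verify this is maximum:
  Matching size 4 = min(|L|, |R|) = min(4, 5), which is an upper bound, so this matching is maximum.

Maximum matching: {(1,5), (2,6), (3,7), (4,8)}
Size: 4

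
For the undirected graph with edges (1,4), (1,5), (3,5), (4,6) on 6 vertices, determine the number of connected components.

Step 1: Build adjacency list from edges:
  1: 4, 5
  2: (none)
  3: 5
  4: 1, 6
  5: 1, 3
  6: 4

Step 2: Run BFS/DFS from vertex 1:
  Visited: {1, 4, 5, 6, 3}
  Reached 5 of 6 vertices

Step 3: Only 5 of 6 vertices reached. Graph is disconnected.
Connected components: {1, 3, 4, 5, 6}, {2}
Number of connected components: 2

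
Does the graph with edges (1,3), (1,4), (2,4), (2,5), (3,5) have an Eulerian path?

Step 1: Find the degree of each vertex:
  deg(1) = 2
  deg(2) = 2
  deg(3) = 2
  deg(4) = 2
  deg(5) = 2

Step 2: Count vertices with odd degree:
  All vertices have even degree (0 odd-degree vertices)

Step 3: Apply Euler's theorem:
  - Eulerian circuit exists iff graph is connected and all vertices have even degree
  - Eulerian path exists iff graph is connected and has 0 or 2 odd-degree vertices

Graph is connected with 0 odd-degree vertices.
Both Eulerian circuit and Eulerian path exist.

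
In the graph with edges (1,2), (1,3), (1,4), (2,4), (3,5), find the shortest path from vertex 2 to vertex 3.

Step 1: Build adjacency list:
  1: 2, 3, 4
  2: 1, 4
  3: 1, 5
  4: 1, 2
  5: 3

Step 2: BFS from vertex 2 to find shortest path to 3:
  vertex 1 reached at distance 1
  vertex 4 reached at distance 1
  vertex 3 reached at distance 2

Step 3: Shortest path: 2 -> 1 -> 3
Path length: 2 edges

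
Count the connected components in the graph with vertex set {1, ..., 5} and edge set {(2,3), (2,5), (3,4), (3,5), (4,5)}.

Step 1: Build adjacency list from edges:
  1: (none)
  2: 3, 5
  3: 2, 4, 5
  4: 3, 5
  5: 2, 3, 4

Step 2: Run BFS/DFS from vertex 1:
  Visited: {1}
  Reached 1 of 5 vertices

Step 3: Only 1 of 5 vertices reached. Graph is disconnected.
Connected components: {1}, {2, 3, 4, 5}
Number of connected components: 2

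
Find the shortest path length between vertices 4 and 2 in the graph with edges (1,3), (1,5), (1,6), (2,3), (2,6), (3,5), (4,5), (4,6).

Step 1: Build adjacency list:
  1: 3, 5, 6
  2: 3, 6
  3: 1, 2, 5
  4: 5, 6
  5: 1, 3, 4
  6: 1, 2, 4

Step 2: BFS from vertex 4 to find shortest path to 2:
  vertex 5 reached at distance 1
  vertex 6 reached at distance 1
  vertex 1 reached at distance 2
  vertex 3 reached at distance 2
  vertex 2 reached at distance 2

Step 3: Shortest path: 4 -> 6 -> 2
Path length: 2 edges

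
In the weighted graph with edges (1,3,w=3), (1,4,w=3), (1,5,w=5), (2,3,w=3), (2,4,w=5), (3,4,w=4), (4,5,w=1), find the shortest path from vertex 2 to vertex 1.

Step 1: Build adjacency list with weights:
  1: 3(w=3), 4(w=3), 5(w=5)
  2: 3(w=3), 4(w=5)
  3: 1(w=3), 2(w=3), 4(w=4)
  4: 1(w=3), 2(w=5), 3(w=4), 5(w=1)
  5: 1(w=5), 4(w=1)

Step 2: Apply Dijkstra's algorithm from vertex 2:
  Visit vertex 2 (distance=0)
    Update dist[3] = 3
    Update dist[4] = 5
  Visit vertex 3 (distance=3)
    Update dist[1] = 6
  Visit vertex 4 (distance=5)
    Update dist[5] = 6
  Visit vertex 1 (distance=6)

Step 3: Shortest path: 2 -> 3 -> 1
Total weight: 3 + 3 = 6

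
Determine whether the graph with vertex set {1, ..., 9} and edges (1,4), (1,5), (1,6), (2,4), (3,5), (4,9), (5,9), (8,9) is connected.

Step 1: Build adjacency list from edges:
  1: 4, 5, 6
  2: 4
  3: 5
  4: 1, 2, 9
  5: 1, 3, 9
  6: 1
  7: (none)
  8: 9
  9: 4, 5, 8

Step 2: Run BFS/DFS from vertex 1:
  Visited: {1, 4, 5, 6, 2, 9, 3, 8}
  Reached 8 of 9 vertices

Step 3: Only 8 of 9 vertices reached. Graph is disconnected.
Connected components: {1, 2, 3, 4, 5, 6, 8, 9}, {7}
Answer: No, the graph is not connected (2 components).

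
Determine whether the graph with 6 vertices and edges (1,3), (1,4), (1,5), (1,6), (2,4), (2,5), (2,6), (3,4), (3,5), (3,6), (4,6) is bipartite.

Step 1: Attempt 2-coloring using BFS:
  Start at vertex 1, assign color 0
  Color vertex 3 with color 1 (neighbor of 1)
  Color vertex 4 with color 1 (neighbor of 1)
  Color vertex 5 with color 1 (neighbor of 1)
  Color vertex 6 with color 1 (neighbor of 1)

Step 2: Conflict found! Vertices 3 and 4 are adjacent but have the same color.
This means the graph contains an odd cycle.

The graph is NOT bipartite.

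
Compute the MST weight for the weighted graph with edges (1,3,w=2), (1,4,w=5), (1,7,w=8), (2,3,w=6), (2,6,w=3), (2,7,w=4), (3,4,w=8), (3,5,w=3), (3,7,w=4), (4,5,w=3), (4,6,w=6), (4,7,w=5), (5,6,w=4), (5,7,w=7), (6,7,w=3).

Apply Kruskal's algorithm (sort edges by weight, add if no cycle):

Sorted edges by weight:
  (1,3) w=2
  (2,6) w=3
  (3,5) w=3
  (4,5) w=3
  (6,7) w=3
  (2,7) w=4
  (3,7) w=4
  (5,6) w=4
  (1,4) w=5
  (4,7) w=5
  (2,3) w=6
  (4,6) w=6
  (5,7) w=7
  (1,7) w=8
  (3,4) w=8

Add edge (1,3) w=2 -- no cycle. Running total: 2
Add edge (2,6) w=3 -- no cycle. Running total: 5
Add edge (3,5) w=3 -- no cycle. Running total: 8
Add edge (4,5) w=3 -- no cycle. Running total: 11
Add edge (6,7) w=3 -- no cycle. Running total: 14
Skip edge (2,7) w=4 -- would create cycle
Add edge (3,7) w=4 -- no cycle. Running total: 18

MST edges: (1,3,w=2), (2,6,w=3), (3,5,w=3), (4,5,w=3), (6,7,w=3), (3,7,w=4)
Total MST weight: 2 + 3 + 3 + 3 + 3 + 4 = 18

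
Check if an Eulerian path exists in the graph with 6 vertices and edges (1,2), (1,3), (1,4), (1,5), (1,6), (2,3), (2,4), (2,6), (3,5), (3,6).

Step 1: Find the degree of each vertex:
  deg(1) = 5
  deg(2) = 4
  deg(3) = 4
  deg(4) = 2
  deg(5) = 2
  deg(6) = 3

Step 2: Count vertices with odd degree:
  Odd-degree vertices: 1, 6 (2 total)

Step 3: Apply Euler's theorem:
  - Eulerian circuit exists iff graph is connected and all vertices have even degree
  - Eulerian path exists iff graph is connected and has 0 or 2 odd-degree vertices

Graph is connected with exactly 2 odd-degree vertices (1, 6).
Eulerian path exists (starting and ending at the odd-degree vertices), but no Eulerian circuit.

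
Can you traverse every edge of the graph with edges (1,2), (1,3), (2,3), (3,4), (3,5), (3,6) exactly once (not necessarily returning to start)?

Step 1: Find the degree of each vertex:
  deg(1) = 2
  deg(2) = 2
  deg(3) = 5
  deg(4) = 1
  deg(5) = 1
  deg(6) = 1

Step 2: Count vertices with odd degree:
  Odd-degree vertices: 3, 4, 5, 6 (4 total)

Step 3: Apply Euler's theorem:
  - Eulerian circuit exists iff graph is connected and all vertices have even degree
  - Eulerian path exists iff graph is connected and has 0 or 2 odd-degree vertices

Graph has 4 odd-degree vertices (need 0 or 2).
Neither Eulerian path nor Eulerian circuit exists.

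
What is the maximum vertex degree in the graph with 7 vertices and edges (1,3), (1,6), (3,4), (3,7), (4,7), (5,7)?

Step 1: Count edges incident to each vertex:
  deg(1) = 2 (neighbors: 3, 6)
  deg(2) = 0 (neighbors: none)
  deg(3) = 3 (neighbors: 1, 4, 7)
  deg(4) = 2 (neighbors: 3, 7)
  deg(5) = 1 (neighbors: 7)
  deg(6) = 1 (neighbors: 1)
  deg(7) = 3 (neighbors: 3, 4, 5)

Step 2: Find maximum:
  max(2, 0, 3, 2, 1, 1, 3) = 3 (vertex 3)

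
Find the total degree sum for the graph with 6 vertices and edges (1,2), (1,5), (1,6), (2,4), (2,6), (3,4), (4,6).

Step 1: Count edges incident to each vertex:
  deg(1) = 3 (neighbors: 2, 5, 6)
  deg(2) = 3 (neighbors: 1, 4, 6)
  deg(3) = 1 (neighbors: 4)
  deg(4) = 3 (neighbors: 2, 3, 6)
  deg(5) = 1 (neighbors: 1)
  deg(6) = 3 (neighbors: 1, 2, 4)

Step 2: Sum all degrees:
  3 + 3 + 1 + 3 + 1 + 3 = 14

Verification: sum of degrees = 2 * |E| = 2 * 7 = 14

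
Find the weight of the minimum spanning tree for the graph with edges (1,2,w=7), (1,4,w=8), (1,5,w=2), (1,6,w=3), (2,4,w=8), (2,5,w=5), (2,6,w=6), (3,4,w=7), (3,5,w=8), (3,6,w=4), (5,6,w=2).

Apply Kruskal's algorithm (sort edges by weight, add if no cycle):

Sorted edges by weight:
  (1,5) w=2
  (5,6) w=2
  (1,6) w=3
  (3,6) w=4
  (2,5) w=5
  (2,6) w=6
  (1,2) w=7
  (3,4) w=7
  (1,4) w=8
  (2,4) w=8
  (3,5) w=8

Add edge (1,5) w=2 -- no cycle. Running total: 2
Add edge (5,6) w=2 -- no cycle. Running total: 4
Skip edge (1,6) w=3 -- would create cycle
Add edge (3,6) w=4 -- no cycle. Running total: 8
Add edge (2,5) w=5 -- no cycle. Running total: 13
Skip edge (2,6) w=6 -- would create cycle
Skip edge (1,2) w=7 -- would create cycle
Add edge (3,4) w=7 -- no cycle. Running total: 20

MST edges: (1,5,w=2), (5,6,w=2), (3,6,w=4), (2,5,w=5), (3,4,w=7)
Total MST weight: 2 + 2 + 4 + 5 + 7 = 20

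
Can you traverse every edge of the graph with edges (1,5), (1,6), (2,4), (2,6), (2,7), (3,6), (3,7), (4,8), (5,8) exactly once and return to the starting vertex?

Step 1: Find the degree of each vertex:
  deg(1) = 2
  deg(2) = 3
  deg(3) = 2
  deg(4) = 2
  deg(5) = 2
  deg(6) = 3
  deg(7) = 2
  deg(8) = 2

Step 2: Count vertices with odd degree:
  Odd-degree vertices: 2, 6 (2 total)

Step 3: Apply Euler's theorem:
  - Eulerian circuit exists iff graph is connected and all vertices have even degree
  - Eulerian path exists iff graph is connected and has 0 or 2 odd-degree vertices

Graph is connected with exactly 2 odd-degree vertices (2, 6).
Eulerian path exists (starting and ending at the odd-degree vertices), but no Eulerian circuit.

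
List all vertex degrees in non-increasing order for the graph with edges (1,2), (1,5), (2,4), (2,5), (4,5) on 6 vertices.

Step 1: Count edges incident to each vertex:
  deg(1) = 2 (neighbors: 2, 5)
  deg(2) = 3 (neighbors: 1, 4, 5)
  deg(3) = 0 (neighbors: none)
  deg(4) = 2 (neighbors: 2, 5)
  deg(5) = 3 (neighbors: 1, 2, 4)
  deg(6) = 0 (neighbors: none)

Step 2: Sort degrees in non-increasing order:
  Degrees: [2, 3, 0, 2, 3, 0] -> sorted: [3, 3, 2, 2, 0, 0]

Degree sequence: [3, 3, 2, 2, 0, 0]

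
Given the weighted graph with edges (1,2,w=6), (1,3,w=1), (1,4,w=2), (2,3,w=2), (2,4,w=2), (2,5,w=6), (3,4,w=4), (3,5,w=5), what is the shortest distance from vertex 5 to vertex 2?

Step 1: Build adjacency list with weights:
  1: 2(w=6), 3(w=1), 4(w=2)
  2: 1(w=6), 3(w=2), 4(w=2), 5(w=6)
  3: 1(w=1), 2(w=2), 4(w=4), 5(w=5)
  4: 1(w=2), 2(w=2), 3(w=4)
  5: 2(w=6), 3(w=5)

Step 2: Apply Dijkstra's algorithm from vertex 5:
  Visit vertex 5 (distance=0)
    Update dist[2] = 6
    Update dist[3] = 5
  Visit vertex 3 (distance=5)
    Update dist[1] = 6
    Update dist[4] = 9
  Visit vertex 1 (distance=6)
    Update dist[4] = 8
  Visit vertex 2 (distance=6)

Step 3: Shortest path: 5 -> 2
Total weight: 6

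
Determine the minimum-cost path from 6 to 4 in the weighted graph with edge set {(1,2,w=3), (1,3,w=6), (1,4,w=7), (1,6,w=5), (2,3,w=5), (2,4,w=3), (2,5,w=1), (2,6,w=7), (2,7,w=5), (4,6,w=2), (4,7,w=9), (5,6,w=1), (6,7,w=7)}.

Step 1: Build adjacency list with weights:
  1: 2(w=3), 3(w=6), 4(w=7), 6(w=5)
  2: 1(w=3), 3(w=5), 4(w=3), 5(w=1), 6(w=7), 7(w=5)
  3: 1(w=6), 2(w=5)
  4: 1(w=7), 2(w=3), 6(w=2), 7(w=9)
  5: 2(w=1), 6(w=1)
  6: 1(w=5), 2(w=7), 4(w=2), 5(w=1), 7(w=7)
  7: 2(w=5), 4(w=9), 6(w=7)

Step 2: Apply Dijkstra's algorithm from vertex 6:
  Visit vertex 6 (distance=0)
    Update dist[1] = 5
    Update dist[2] = 7
    Update dist[4] = 2
    Update dist[5] = 1
    Update dist[7] = 7
  Visit vertex 5 (distance=1)
    Update dist[2] = 2
  Visit vertex 2 (distance=2)
    Update dist[3] = 7
  Visit vertex 4 (distance=2)

Step 3: Shortest path: 6 -> 4
Total weight: 2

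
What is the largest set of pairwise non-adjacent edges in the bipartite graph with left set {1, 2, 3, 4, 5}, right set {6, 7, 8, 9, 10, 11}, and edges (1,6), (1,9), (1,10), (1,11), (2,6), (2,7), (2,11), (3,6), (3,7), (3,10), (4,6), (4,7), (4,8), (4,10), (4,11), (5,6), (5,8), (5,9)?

Step 1: List the neighbors of each left vertex:
  1: 6, 9, 10, 11
  2: 6, 7, 11
  3: 6, 7, 10
  4: 6, 7, 8, 10, 11
  5: 6, 8, 9

Step 2: Greedily match left vertices, then look for augmenting paths:
  Match 1 -- 6
  Match 2 -- 7
  Match 3 -- 10
  Match 4 -- 8
  Match 5 -- 9
  No augmenting path remains.

Step 3: Verify this is maximum:
  Matching size 5 = min(|L|, |R|) = min(5, 6), which is an upper bound, so this matching is maximum.

Maximum matching: {(1,6), (2,7), (3,10), (4,8), (5,9)}
Size: 5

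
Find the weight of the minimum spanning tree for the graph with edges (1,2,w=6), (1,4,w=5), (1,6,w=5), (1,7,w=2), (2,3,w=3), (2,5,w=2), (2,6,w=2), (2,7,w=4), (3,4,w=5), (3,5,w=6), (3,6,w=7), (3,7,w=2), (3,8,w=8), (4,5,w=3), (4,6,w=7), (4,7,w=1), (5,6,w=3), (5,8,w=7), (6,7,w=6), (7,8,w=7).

Apply Kruskal's algorithm (sort edges by weight, add if no cycle):

Sorted edges by weight:
  (4,7) w=1
  (1,7) w=2
  (2,5) w=2
  (2,6) w=2
  (3,7) w=2
  (2,3) w=3
  (4,5) w=3
  (5,6) w=3
  (2,7) w=4
  (1,4) w=5
  (1,6) w=5
  (3,4) w=5
  (1,2) w=6
  (3,5) w=6
  (6,7) w=6
  (3,6) w=7
  (4,6) w=7
  (5,8) w=7
  (7,8) w=7
  (3,8) w=8

Add edge (4,7) w=1 -- no cycle. Running total: 1
Add edge (1,7) w=2 -- no cycle. Running total: 3
Add edge (2,5) w=2 -- no cycle. Running total: 5
Add edge (2,6) w=2 -- no cycle. Running total: 7
Add edge (3,7) w=2 -- no cycle. Running total: 9
Add edge (2,3) w=3 -- no cycle. Running total: 12
Skip edge (4,5) w=3 -- would create cycle
Skip edge (5,6) w=3 -- would create cycle
Skip edge (2,7) w=4 -- would create cycle
Skip edge (1,4) w=5 -- would create cycle
Skip edge (1,6) w=5 -- would create cycle
Skip edge (3,4) w=5 -- would create cycle
Skip edge (1,2) w=6 -- would create cycle
Skip edge (3,5) w=6 -- would create cycle
Skip edge (6,7) w=6 -- would create cycle
Skip edge (3,6) w=7 -- would create cycle
Skip edge (4,6) w=7 -- would create cycle
Add edge (5,8) w=7 -- no cycle. Running total: 19

MST edges: (4,7,w=1), (1,7,w=2), (2,5,w=2), (2,6,w=2), (3,7,w=2), (2,3,w=3), (5,8,w=7)
Total MST weight: 1 + 2 + 2 + 2 + 2 + 3 + 7 = 19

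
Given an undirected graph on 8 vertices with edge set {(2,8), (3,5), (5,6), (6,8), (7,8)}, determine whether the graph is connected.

Step 1: Build adjacency list from edges:
  1: (none)
  2: 8
  3: 5
  4: (none)
  5: 3, 6
  6: 5, 8
  7: 8
  8: 2, 6, 7

Step 2: Run BFS/DFS from vertex 1:
  Visited: {1}
  Reached 1 of 8 vertices

Step 3: Only 1 of 8 vertices reached. Graph is disconnected.
Connected components: {1}, {2, 3, 5, 6, 7, 8}, {4}
Answer: No, the graph is not connected (3 components).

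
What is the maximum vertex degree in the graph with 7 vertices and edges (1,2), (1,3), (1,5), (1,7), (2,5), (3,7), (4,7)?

Step 1: Count edges incident to each vertex:
  deg(1) = 4 (neighbors: 2, 3, 5, 7)
  deg(2) = 2 (neighbors: 1, 5)
  deg(3) = 2 (neighbors: 1, 7)
  deg(4) = 1 (neighbors: 7)
  deg(5) = 2 (neighbors: 1, 2)
  deg(6) = 0 (neighbors: none)
  deg(7) = 3 (neighbors: 1, 3, 4)

Step 2: Find maximum:
  max(4, 2, 2, 1, 2, 0, 3) = 4 (vertex 1)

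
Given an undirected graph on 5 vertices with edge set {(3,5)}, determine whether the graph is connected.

Step 1: Build adjacency list from edges:
  1: (none)
  2: (none)
  3: 5
  4: (none)
  5: 3

Step 2: Run BFS/DFS from vertex 1:
  Visited: {1}
  Reached 1 of 5 vertices

Step 3: Only 1 of 5 vertices reached. Graph is disconnected.
Connected components: {1}, {2}, {3, 5}, {4}
Answer: No, the graph is not connected (4 components).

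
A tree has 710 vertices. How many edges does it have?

A tree on n vertices always has exactly n - 1 edges.
For n = 710: edges = 710 - 1 = 709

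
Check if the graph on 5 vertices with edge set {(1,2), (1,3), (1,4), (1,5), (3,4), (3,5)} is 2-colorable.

Step 1: Attempt 2-coloring using BFS:
  Start at vertex 1, assign color 0
  Color vertex 2 with color 1 (neighbor of 1)
  Color vertex 3 with color 1 (neighbor of 1)
  Color vertex 4 with color 1 (neighbor of 1)
  Color vertex 5 with color 1 (neighbor of 1)

Step 2: Conflict found! Vertices 3 and 4 are adjacent but have the same color.
This means the graph contains an odd cycle.

The graph is NOT bipartite.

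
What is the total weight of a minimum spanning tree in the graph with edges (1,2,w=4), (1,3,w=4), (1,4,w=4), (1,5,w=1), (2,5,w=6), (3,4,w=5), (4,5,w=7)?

Apply Kruskal's algorithm (sort edges by weight, add if no cycle):

Sorted edges by weight:
  (1,5) w=1
  (1,3) w=4
  (1,2) w=4
  (1,4) w=4
  (3,4) w=5
  (2,5) w=6
  (4,5) w=7

Add edge (1,5) w=1 -- no cycle. Running total: 1
Add edge (1,3) w=4 -- no cycle. Running total: 5
Add edge (1,2) w=4 -- no cycle. Running total: 9
Add edge (1,4) w=4 -- no cycle. Running total: 13

MST edges: (1,5,w=1), (1,3,w=4), (1,2,w=4), (1,4,w=4)
Total MST weight: 1 + 4 + 4 + 4 = 13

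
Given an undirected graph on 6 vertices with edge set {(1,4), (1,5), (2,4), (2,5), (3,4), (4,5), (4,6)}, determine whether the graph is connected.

Step 1: Build adjacency list from edges:
  1: 4, 5
  2: 4, 5
  3: 4
  4: 1, 2, 3, 5, 6
  5: 1, 2, 4
  6: 4

Step 2: Run BFS/DFS from vertex 1:
  Visited: {1, 4, 5, 2, 3, 6}
  Reached 6 of 6 vertices

Step 3: All 6 vertices reached from vertex 1, so the graph is connected.
Answer: Yes, the graph is connected.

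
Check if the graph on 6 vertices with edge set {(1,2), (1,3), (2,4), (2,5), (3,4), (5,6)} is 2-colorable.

Step 1: Attempt 2-coloring using BFS:
  Start at vertex 1, assign color 0
  Color vertex 2 with color 1 (neighbor of 1)
  Color vertex 3 with color 1 (neighbor of 1)
  Color vertex 4 with color 0 (neighbor of 2)
  Color vertex 5 with color 0 (neighbor of 2)
  Color vertex 6 with color 1 (neighbor of 5)

Step 2: 2-coloring succeeded. No conflicts found.
  Set A (color 0): {1, 4, 5}
  Set B (color 1): {2, 3, 6}

The graph is bipartite with partition {1, 4, 5}, {2, 3, 6}.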